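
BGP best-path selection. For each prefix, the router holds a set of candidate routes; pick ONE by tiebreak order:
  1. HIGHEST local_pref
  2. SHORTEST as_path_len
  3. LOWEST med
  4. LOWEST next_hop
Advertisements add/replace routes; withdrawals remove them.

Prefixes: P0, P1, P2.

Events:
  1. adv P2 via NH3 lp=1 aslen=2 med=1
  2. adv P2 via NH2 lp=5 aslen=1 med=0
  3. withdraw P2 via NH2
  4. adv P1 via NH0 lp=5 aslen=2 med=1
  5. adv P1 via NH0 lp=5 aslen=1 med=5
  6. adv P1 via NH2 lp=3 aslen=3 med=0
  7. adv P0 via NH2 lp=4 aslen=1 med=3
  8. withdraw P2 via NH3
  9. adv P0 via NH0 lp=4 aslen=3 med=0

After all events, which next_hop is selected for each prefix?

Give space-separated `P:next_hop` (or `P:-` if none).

Op 1: best P0=- P1=- P2=NH3
Op 2: best P0=- P1=- P2=NH2
Op 3: best P0=- P1=- P2=NH3
Op 4: best P0=- P1=NH0 P2=NH3
Op 5: best P0=- P1=NH0 P2=NH3
Op 6: best P0=- P1=NH0 P2=NH3
Op 7: best P0=NH2 P1=NH0 P2=NH3
Op 8: best P0=NH2 P1=NH0 P2=-
Op 9: best P0=NH2 P1=NH0 P2=-

Answer: P0:NH2 P1:NH0 P2:-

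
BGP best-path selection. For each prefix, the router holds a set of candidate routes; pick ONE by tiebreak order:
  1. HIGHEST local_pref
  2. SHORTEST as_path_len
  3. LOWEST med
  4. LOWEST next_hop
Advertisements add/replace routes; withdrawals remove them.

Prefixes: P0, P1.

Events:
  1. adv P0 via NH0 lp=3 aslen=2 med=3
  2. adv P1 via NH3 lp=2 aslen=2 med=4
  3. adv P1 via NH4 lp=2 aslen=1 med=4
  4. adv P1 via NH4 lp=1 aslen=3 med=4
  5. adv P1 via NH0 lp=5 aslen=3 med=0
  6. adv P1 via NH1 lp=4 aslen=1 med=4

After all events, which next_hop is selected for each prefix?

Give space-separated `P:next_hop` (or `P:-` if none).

Op 1: best P0=NH0 P1=-
Op 2: best P0=NH0 P1=NH3
Op 3: best P0=NH0 P1=NH4
Op 4: best P0=NH0 P1=NH3
Op 5: best P0=NH0 P1=NH0
Op 6: best P0=NH0 P1=NH0

Answer: P0:NH0 P1:NH0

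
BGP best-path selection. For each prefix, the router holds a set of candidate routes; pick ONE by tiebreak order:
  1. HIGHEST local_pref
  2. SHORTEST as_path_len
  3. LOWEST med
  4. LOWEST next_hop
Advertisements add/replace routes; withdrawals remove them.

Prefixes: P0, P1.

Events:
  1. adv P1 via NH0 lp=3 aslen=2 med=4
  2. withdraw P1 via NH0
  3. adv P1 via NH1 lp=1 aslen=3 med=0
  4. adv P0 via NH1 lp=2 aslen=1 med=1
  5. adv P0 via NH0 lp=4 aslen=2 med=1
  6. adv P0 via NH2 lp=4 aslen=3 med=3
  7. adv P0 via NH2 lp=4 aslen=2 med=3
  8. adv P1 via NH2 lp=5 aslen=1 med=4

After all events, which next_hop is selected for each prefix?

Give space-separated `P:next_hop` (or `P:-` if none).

Answer: P0:NH0 P1:NH2

Derivation:
Op 1: best P0=- P1=NH0
Op 2: best P0=- P1=-
Op 3: best P0=- P1=NH1
Op 4: best P0=NH1 P1=NH1
Op 5: best P0=NH0 P1=NH1
Op 6: best P0=NH0 P1=NH1
Op 7: best P0=NH0 P1=NH1
Op 8: best P0=NH0 P1=NH2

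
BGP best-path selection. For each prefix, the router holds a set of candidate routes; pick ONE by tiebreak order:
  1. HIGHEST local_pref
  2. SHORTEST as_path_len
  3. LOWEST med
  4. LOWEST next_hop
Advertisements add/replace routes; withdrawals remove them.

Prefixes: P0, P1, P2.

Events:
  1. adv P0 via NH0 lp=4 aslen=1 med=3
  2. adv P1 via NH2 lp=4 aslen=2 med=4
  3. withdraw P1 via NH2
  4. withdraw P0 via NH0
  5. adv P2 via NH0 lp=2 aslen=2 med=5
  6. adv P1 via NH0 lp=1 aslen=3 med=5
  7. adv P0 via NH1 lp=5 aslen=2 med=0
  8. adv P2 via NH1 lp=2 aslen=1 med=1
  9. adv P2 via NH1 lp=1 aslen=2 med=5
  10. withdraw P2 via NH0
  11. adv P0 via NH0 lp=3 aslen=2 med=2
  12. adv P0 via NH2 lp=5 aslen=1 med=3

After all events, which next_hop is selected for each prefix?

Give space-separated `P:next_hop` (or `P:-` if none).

Op 1: best P0=NH0 P1=- P2=-
Op 2: best P0=NH0 P1=NH2 P2=-
Op 3: best P0=NH0 P1=- P2=-
Op 4: best P0=- P1=- P2=-
Op 5: best P0=- P1=- P2=NH0
Op 6: best P0=- P1=NH0 P2=NH0
Op 7: best P0=NH1 P1=NH0 P2=NH0
Op 8: best P0=NH1 P1=NH0 P2=NH1
Op 9: best P0=NH1 P1=NH0 P2=NH0
Op 10: best P0=NH1 P1=NH0 P2=NH1
Op 11: best P0=NH1 P1=NH0 P2=NH1
Op 12: best P0=NH2 P1=NH0 P2=NH1

Answer: P0:NH2 P1:NH0 P2:NH1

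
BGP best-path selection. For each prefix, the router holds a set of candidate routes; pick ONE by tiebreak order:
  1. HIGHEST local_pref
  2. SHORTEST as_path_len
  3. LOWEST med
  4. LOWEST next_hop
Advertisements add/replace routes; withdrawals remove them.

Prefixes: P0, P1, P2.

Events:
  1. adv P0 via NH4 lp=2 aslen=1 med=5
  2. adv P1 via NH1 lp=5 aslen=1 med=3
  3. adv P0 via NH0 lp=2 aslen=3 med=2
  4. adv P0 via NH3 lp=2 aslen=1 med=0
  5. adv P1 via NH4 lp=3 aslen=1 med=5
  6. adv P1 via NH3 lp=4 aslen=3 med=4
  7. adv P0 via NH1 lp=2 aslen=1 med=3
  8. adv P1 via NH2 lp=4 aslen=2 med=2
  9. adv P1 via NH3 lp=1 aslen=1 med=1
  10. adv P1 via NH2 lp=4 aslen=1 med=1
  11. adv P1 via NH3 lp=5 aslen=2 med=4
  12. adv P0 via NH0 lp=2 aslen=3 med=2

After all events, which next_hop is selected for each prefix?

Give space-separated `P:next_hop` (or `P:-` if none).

Answer: P0:NH3 P1:NH1 P2:-

Derivation:
Op 1: best P0=NH4 P1=- P2=-
Op 2: best P0=NH4 P1=NH1 P2=-
Op 3: best P0=NH4 P1=NH1 P2=-
Op 4: best P0=NH3 P1=NH1 P2=-
Op 5: best P0=NH3 P1=NH1 P2=-
Op 6: best P0=NH3 P1=NH1 P2=-
Op 7: best P0=NH3 P1=NH1 P2=-
Op 8: best P0=NH3 P1=NH1 P2=-
Op 9: best P0=NH3 P1=NH1 P2=-
Op 10: best P0=NH3 P1=NH1 P2=-
Op 11: best P0=NH3 P1=NH1 P2=-
Op 12: best P0=NH3 P1=NH1 P2=-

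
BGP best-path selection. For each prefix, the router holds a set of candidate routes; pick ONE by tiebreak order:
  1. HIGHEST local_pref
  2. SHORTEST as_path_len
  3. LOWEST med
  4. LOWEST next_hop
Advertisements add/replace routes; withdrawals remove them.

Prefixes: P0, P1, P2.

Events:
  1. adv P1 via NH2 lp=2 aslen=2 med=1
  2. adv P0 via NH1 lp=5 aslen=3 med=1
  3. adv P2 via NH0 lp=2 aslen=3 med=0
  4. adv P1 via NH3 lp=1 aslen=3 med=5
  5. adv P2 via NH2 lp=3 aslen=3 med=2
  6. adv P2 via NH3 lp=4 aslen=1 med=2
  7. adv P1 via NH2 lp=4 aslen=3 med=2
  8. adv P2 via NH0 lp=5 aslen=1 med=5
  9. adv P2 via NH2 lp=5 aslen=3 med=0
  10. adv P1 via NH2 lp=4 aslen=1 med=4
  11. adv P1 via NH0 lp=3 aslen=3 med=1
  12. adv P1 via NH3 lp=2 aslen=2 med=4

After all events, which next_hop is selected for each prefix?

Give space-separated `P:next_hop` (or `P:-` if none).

Answer: P0:NH1 P1:NH2 P2:NH0

Derivation:
Op 1: best P0=- P1=NH2 P2=-
Op 2: best P0=NH1 P1=NH2 P2=-
Op 3: best P0=NH1 P1=NH2 P2=NH0
Op 4: best P0=NH1 P1=NH2 P2=NH0
Op 5: best P0=NH1 P1=NH2 P2=NH2
Op 6: best P0=NH1 P1=NH2 P2=NH3
Op 7: best P0=NH1 P1=NH2 P2=NH3
Op 8: best P0=NH1 P1=NH2 P2=NH0
Op 9: best P0=NH1 P1=NH2 P2=NH0
Op 10: best P0=NH1 P1=NH2 P2=NH0
Op 11: best P0=NH1 P1=NH2 P2=NH0
Op 12: best P0=NH1 P1=NH2 P2=NH0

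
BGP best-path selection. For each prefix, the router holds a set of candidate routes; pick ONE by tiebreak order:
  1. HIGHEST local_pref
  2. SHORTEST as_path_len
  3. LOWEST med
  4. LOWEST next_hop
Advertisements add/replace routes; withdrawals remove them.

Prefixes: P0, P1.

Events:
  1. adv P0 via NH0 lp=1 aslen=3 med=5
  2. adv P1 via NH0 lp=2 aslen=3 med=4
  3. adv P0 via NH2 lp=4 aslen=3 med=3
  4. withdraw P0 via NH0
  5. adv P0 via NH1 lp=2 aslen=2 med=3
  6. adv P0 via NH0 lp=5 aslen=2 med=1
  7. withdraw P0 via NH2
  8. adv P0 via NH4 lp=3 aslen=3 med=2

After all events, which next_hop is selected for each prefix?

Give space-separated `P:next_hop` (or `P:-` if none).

Op 1: best P0=NH0 P1=-
Op 2: best P0=NH0 P1=NH0
Op 3: best P0=NH2 P1=NH0
Op 4: best P0=NH2 P1=NH0
Op 5: best P0=NH2 P1=NH0
Op 6: best P0=NH0 P1=NH0
Op 7: best P0=NH0 P1=NH0
Op 8: best P0=NH0 P1=NH0

Answer: P0:NH0 P1:NH0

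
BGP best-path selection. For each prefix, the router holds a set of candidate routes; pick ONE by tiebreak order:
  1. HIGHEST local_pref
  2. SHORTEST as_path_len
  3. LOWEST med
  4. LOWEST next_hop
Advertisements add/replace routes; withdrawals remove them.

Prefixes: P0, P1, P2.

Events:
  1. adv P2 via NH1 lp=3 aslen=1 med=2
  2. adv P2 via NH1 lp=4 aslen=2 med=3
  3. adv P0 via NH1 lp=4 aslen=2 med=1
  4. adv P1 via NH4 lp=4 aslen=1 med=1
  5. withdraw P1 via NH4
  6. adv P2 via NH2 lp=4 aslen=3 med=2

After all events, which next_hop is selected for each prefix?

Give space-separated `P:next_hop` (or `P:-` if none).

Op 1: best P0=- P1=- P2=NH1
Op 2: best P0=- P1=- P2=NH1
Op 3: best P0=NH1 P1=- P2=NH1
Op 4: best P0=NH1 P1=NH4 P2=NH1
Op 5: best P0=NH1 P1=- P2=NH1
Op 6: best P0=NH1 P1=- P2=NH1

Answer: P0:NH1 P1:- P2:NH1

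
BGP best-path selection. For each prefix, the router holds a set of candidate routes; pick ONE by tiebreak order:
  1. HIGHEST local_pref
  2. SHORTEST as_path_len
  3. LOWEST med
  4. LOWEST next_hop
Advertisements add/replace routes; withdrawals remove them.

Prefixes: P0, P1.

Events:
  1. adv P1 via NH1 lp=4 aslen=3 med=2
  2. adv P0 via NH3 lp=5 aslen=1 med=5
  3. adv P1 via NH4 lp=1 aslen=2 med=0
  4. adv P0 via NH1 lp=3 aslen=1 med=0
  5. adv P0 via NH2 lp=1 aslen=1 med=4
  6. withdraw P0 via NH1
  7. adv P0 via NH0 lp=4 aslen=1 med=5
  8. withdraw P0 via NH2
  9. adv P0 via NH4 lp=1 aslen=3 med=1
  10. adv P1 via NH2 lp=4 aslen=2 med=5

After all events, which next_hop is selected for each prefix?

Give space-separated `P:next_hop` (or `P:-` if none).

Op 1: best P0=- P1=NH1
Op 2: best P0=NH3 P1=NH1
Op 3: best P0=NH3 P1=NH1
Op 4: best P0=NH3 P1=NH1
Op 5: best P0=NH3 P1=NH1
Op 6: best P0=NH3 P1=NH1
Op 7: best P0=NH3 P1=NH1
Op 8: best P0=NH3 P1=NH1
Op 9: best P0=NH3 P1=NH1
Op 10: best P0=NH3 P1=NH2

Answer: P0:NH3 P1:NH2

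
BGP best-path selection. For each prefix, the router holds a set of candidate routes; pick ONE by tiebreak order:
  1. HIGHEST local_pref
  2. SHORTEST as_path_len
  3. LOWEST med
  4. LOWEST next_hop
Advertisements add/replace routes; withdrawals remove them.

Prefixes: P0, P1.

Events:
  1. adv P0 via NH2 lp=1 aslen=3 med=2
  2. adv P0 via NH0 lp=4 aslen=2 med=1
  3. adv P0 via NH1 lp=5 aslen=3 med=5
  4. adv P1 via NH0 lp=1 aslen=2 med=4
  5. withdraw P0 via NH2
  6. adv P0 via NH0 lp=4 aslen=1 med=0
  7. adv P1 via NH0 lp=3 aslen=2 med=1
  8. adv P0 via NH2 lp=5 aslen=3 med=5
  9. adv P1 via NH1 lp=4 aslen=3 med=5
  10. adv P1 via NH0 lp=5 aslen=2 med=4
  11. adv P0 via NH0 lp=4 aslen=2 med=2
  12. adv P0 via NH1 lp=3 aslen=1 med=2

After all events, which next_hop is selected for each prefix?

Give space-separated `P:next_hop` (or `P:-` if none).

Answer: P0:NH2 P1:NH0

Derivation:
Op 1: best P0=NH2 P1=-
Op 2: best P0=NH0 P1=-
Op 3: best P0=NH1 P1=-
Op 4: best P0=NH1 P1=NH0
Op 5: best P0=NH1 P1=NH0
Op 6: best P0=NH1 P1=NH0
Op 7: best P0=NH1 P1=NH0
Op 8: best P0=NH1 P1=NH0
Op 9: best P0=NH1 P1=NH1
Op 10: best P0=NH1 P1=NH0
Op 11: best P0=NH1 P1=NH0
Op 12: best P0=NH2 P1=NH0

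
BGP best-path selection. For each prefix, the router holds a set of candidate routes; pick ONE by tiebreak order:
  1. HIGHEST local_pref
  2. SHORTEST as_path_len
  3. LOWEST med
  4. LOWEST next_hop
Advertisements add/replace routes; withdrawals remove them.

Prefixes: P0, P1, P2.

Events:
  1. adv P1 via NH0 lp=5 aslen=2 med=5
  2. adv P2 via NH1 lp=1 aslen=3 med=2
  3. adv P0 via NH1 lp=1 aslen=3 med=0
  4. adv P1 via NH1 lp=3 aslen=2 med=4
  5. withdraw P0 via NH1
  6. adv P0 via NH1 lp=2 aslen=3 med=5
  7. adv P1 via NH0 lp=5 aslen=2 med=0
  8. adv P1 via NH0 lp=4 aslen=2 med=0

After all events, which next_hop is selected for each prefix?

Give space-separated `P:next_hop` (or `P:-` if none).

Answer: P0:NH1 P1:NH0 P2:NH1

Derivation:
Op 1: best P0=- P1=NH0 P2=-
Op 2: best P0=- P1=NH0 P2=NH1
Op 3: best P0=NH1 P1=NH0 P2=NH1
Op 4: best P0=NH1 P1=NH0 P2=NH1
Op 5: best P0=- P1=NH0 P2=NH1
Op 6: best P0=NH1 P1=NH0 P2=NH1
Op 7: best P0=NH1 P1=NH0 P2=NH1
Op 8: best P0=NH1 P1=NH0 P2=NH1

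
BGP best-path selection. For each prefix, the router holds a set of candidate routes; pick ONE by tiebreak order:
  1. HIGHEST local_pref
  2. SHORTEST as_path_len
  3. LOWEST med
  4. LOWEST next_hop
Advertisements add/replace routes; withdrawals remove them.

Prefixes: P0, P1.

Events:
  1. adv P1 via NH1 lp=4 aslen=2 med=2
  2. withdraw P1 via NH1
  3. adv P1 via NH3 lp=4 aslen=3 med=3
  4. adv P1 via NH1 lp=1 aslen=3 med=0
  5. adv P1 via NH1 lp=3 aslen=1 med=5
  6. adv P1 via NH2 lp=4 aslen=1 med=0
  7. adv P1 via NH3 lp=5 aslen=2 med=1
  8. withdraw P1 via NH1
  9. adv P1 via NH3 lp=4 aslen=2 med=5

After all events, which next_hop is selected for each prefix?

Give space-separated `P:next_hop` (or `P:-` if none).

Answer: P0:- P1:NH2

Derivation:
Op 1: best P0=- P1=NH1
Op 2: best P0=- P1=-
Op 3: best P0=- P1=NH3
Op 4: best P0=- P1=NH3
Op 5: best P0=- P1=NH3
Op 6: best P0=- P1=NH2
Op 7: best P0=- P1=NH3
Op 8: best P0=- P1=NH3
Op 9: best P0=- P1=NH2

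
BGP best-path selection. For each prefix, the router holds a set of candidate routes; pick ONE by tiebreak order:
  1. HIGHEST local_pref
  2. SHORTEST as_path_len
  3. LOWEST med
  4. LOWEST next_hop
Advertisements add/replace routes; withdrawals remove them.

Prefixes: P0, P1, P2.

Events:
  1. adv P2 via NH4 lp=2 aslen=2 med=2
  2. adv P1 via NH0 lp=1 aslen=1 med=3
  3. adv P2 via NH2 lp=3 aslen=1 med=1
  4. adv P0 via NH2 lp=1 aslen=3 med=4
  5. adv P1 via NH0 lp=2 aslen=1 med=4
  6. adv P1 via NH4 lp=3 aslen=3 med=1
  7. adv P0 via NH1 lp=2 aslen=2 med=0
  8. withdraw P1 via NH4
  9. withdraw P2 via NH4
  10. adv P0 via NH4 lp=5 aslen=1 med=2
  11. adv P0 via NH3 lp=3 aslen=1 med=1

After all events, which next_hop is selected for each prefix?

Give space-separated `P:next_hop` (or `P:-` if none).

Answer: P0:NH4 P1:NH0 P2:NH2

Derivation:
Op 1: best P0=- P1=- P2=NH4
Op 2: best P0=- P1=NH0 P2=NH4
Op 3: best P0=- P1=NH0 P2=NH2
Op 4: best P0=NH2 P1=NH0 P2=NH2
Op 5: best P0=NH2 P1=NH0 P2=NH2
Op 6: best P0=NH2 P1=NH4 P2=NH2
Op 7: best P0=NH1 P1=NH4 P2=NH2
Op 8: best P0=NH1 P1=NH0 P2=NH2
Op 9: best P0=NH1 P1=NH0 P2=NH2
Op 10: best P0=NH4 P1=NH0 P2=NH2
Op 11: best P0=NH4 P1=NH0 P2=NH2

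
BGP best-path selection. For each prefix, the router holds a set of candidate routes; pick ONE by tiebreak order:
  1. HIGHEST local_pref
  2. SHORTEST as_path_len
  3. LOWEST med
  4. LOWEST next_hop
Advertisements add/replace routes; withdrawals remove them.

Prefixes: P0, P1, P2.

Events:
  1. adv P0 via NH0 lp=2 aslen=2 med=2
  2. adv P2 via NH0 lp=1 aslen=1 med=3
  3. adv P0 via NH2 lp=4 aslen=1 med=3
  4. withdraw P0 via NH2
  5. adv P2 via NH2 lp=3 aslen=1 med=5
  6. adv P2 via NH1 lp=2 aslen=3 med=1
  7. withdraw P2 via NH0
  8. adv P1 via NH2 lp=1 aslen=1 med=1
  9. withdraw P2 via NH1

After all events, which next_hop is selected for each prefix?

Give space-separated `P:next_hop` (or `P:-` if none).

Op 1: best P0=NH0 P1=- P2=-
Op 2: best P0=NH0 P1=- P2=NH0
Op 3: best P0=NH2 P1=- P2=NH0
Op 4: best P0=NH0 P1=- P2=NH0
Op 5: best P0=NH0 P1=- P2=NH2
Op 6: best P0=NH0 P1=- P2=NH2
Op 7: best P0=NH0 P1=- P2=NH2
Op 8: best P0=NH0 P1=NH2 P2=NH2
Op 9: best P0=NH0 P1=NH2 P2=NH2

Answer: P0:NH0 P1:NH2 P2:NH2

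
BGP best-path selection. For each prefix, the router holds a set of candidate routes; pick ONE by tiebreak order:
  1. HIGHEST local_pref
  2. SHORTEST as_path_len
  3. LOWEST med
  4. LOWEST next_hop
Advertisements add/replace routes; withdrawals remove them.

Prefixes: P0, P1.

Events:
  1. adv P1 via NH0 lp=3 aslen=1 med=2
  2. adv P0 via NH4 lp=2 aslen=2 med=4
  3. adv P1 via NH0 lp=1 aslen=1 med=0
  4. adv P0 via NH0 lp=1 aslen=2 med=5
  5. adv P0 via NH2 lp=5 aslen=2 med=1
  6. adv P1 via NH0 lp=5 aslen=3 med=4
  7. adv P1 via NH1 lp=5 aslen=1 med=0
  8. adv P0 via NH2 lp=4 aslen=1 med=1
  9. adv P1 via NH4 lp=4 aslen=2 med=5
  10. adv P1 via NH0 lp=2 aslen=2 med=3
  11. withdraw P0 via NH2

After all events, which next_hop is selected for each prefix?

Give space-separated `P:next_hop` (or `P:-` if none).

Op 1: best P0=- P1=NH0
Op 2: best P0=NH4 P1=NH0
Op 3: best P0=NH4 P1=NH0
Op 4: best P0=NH4 P1=NH0
Op 5: best P0=NH2 P1=NH0
Op 6: best P0=NH2 P1=NH0
Op 7: best P0=NH2 P1=NH1
Op 8: best P0=NH2 P1=NH1
Op 9: best P0=NH2 P1=NH1
Op 10: best P0=NH2 P1=NH1
Op 11: best P0=NH4 P1=NH1

Answer: P0:NH4 P1:NH1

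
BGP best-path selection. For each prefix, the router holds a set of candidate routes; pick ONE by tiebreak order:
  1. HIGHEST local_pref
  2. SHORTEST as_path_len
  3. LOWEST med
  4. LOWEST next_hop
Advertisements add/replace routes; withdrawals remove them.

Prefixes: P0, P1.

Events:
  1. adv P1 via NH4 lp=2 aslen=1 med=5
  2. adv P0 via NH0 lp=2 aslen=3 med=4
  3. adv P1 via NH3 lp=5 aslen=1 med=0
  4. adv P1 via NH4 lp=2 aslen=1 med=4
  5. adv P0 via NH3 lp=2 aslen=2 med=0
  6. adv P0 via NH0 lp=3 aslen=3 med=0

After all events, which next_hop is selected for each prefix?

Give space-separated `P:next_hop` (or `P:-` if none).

Answer: P0:NH0 P1:NH3

Derivation:
Op 1: best P0=- P1=NH4
Op 2: best P0=NH0 P1=NH4
Op 3: best P0=NH0 P1=NH3
Op 4: best P0=NH0 P1=NH3
Op 5: best P0=NH3 P1=NH3
Op 6: best P0=NH0 P1=NH3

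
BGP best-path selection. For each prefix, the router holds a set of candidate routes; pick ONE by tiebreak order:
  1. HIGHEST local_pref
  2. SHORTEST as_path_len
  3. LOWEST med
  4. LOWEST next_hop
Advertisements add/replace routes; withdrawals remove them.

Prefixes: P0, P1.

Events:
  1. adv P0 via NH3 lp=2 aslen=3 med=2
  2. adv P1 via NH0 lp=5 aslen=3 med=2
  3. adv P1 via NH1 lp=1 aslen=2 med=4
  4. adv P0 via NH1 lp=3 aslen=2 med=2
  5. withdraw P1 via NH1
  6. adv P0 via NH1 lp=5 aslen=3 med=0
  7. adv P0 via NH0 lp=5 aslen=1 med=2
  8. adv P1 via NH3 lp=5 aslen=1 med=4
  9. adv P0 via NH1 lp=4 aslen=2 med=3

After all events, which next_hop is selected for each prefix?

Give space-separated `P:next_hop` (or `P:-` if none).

Answer: P0:NH0 P1:NH3

Derivation:
Op 1: best P0=NH3 P1=-
Op 2: best P0=NH3 P1=NH0
Op 3: best P0=NH3 P1=NH0
Op 4: best P0=NH1 P1=NH0
Op 5: best P0=NH1 P1=NH0
Op 6: best P0=NH1 P1=NH0
Op 7: best P0=NH0 P1=NH0
Op 8: best P0=NH0 P1=NH3
Op 9: best P0=NH0 P1=NH3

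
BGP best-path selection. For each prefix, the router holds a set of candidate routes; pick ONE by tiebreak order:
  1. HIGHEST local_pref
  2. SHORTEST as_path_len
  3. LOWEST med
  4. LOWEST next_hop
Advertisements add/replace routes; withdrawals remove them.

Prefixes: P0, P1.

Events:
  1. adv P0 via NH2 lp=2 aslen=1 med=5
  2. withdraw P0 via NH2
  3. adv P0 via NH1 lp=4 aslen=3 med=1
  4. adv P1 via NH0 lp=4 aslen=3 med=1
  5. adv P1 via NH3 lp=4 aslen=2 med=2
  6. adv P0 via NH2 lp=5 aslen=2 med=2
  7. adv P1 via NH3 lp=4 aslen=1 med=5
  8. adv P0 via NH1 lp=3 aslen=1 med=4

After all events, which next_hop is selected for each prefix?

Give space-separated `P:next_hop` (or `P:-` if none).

Op 1: best P0=NH2 P1=-
Op 2: best P0=- P1=-
Op 3: best P0=NH1 P1=-
Op 4: best P0=NH1 P1=NH0
Op 5: best P0=NH1 P1=NH3
Op 6: best P0=NH2 P1=NH3
Op 7: best P0=NH2 P1=NH3
Op 8: best P0=NH2 P1=NH3

Answer: P0:NH2 P1:NH3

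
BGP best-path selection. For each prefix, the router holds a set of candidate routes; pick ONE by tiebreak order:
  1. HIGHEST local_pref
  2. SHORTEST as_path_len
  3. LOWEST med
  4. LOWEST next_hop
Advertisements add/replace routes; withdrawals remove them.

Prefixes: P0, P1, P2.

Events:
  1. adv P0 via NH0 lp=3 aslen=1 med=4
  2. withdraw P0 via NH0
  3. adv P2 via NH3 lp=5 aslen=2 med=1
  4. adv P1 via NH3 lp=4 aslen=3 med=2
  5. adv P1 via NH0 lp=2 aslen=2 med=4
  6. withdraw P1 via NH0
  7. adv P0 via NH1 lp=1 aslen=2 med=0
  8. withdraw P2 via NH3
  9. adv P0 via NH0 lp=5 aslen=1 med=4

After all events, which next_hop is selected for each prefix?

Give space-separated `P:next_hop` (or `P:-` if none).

Answer: P0:NH0 P1:NH3 P2:-

Derivation:
Op 1: best P0=NH0 P1=- P2=-
Op 2: best P0=- P1=- P2=-
Op 3: best P0=- P1=- P2=NH3
Op 4: best P0=- P1=NH3 P2=NH3
Op 5: best P0=- P1=NH3 P2=NH3
Op 6: best P0=- P1=NH3 P2=NH3
Op 7: best P0=NH1 P1=NH3 P2=NH3
Op 8: best P0=NH1 P1=NH3 P2=-
Op 9: best P0=NH0 P1=NH3 P2=-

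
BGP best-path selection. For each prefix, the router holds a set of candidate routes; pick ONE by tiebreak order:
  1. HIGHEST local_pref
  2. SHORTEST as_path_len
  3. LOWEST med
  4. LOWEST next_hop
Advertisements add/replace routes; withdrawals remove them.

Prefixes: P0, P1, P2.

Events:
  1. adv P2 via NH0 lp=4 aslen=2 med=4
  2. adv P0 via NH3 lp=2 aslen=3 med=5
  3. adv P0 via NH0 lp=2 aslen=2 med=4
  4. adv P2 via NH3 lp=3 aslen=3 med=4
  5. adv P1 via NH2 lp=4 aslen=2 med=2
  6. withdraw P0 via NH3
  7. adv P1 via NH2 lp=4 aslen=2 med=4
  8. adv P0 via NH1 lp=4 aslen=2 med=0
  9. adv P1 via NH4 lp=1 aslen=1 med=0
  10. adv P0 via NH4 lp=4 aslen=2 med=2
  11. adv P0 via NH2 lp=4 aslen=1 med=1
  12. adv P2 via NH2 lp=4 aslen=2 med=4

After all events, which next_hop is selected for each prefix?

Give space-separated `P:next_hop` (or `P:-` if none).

Op 1: best P0=- P1=- P2=NH0
Op 2: best P0=NH3 P1=- P2=NH0
Op 3: best P0=NH0 P1=- P2=NH0
Op 4: best P0=NH0 P1=- P2=NH0
Op 5: best P0=NH0 P1=NH2 P2=NH0
Op 6: best P0=NH0 P1=NH2 P2=NH0
Op 7: best P0=NH0 P1=NH2 P2=NH0
Op 8: best P0=NH1 P1=NH2 P2=NH0
Op 9: best P0=NH1 P1=NH2 P2=NH0
Op 10: best P0=NH1 P1=NH2 P2=NH0
Op 11: best P0=NH2 P1=NH2 P2=NH0
Op 12: best P0=NH2 P1=NH2 P2=NH0

Answer: P0:NH2 P1:NH2 P2:NH0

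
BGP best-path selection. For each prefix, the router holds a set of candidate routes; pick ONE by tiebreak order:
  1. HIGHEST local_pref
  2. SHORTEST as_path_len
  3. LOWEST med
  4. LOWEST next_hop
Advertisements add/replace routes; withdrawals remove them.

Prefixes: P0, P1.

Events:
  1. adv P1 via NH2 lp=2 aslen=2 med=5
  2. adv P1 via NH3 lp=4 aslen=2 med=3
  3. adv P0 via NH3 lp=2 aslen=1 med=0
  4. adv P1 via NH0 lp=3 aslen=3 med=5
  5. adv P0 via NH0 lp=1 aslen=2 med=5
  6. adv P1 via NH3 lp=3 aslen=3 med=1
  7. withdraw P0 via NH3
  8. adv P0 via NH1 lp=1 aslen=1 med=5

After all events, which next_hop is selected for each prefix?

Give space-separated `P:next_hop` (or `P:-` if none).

Op 1: best P0=- P1=NH2
Op 2: best P0=- P1=NH3
Op 3: best P0=NH3 P1=NH3
Op 4: best P0=NH3 P1=NH3
Op 5: best P0=NH3 P1=NH3
Op 6: best P0=NH3 P1=NH3
Op 7: best P0=NH0 P1=NH3
Op 8: best P0=NH1 P1=NH3

Answer: P0:NH1 P1:NH3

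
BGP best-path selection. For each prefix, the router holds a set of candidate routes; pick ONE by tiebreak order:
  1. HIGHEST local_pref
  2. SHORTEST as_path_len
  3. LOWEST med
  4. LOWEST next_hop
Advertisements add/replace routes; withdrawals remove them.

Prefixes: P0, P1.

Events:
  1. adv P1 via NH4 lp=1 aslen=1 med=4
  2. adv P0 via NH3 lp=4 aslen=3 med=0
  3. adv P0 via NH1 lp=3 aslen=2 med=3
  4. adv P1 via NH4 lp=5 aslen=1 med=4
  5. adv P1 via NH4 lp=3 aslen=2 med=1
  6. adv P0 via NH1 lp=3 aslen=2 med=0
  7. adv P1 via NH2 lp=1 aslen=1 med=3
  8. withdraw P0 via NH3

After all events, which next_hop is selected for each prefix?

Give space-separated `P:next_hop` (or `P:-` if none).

Answer: P0:NH1 P1:NH4

Derivation:
Op 1: best P0=- P1=NH4
Op 2: best P0=NH3 P1=NH4
Op 3: best P0=NH3 P1=NH4
Op 4: best P0=NH3 P1=NH4
Op 5: best P0=NH3 P1=NH4
Op 6: best P0=NH3 P1=NH4
Op 7: best P0=NH3 P1=NH4
Op 8: best P0=NH1 P1=NH4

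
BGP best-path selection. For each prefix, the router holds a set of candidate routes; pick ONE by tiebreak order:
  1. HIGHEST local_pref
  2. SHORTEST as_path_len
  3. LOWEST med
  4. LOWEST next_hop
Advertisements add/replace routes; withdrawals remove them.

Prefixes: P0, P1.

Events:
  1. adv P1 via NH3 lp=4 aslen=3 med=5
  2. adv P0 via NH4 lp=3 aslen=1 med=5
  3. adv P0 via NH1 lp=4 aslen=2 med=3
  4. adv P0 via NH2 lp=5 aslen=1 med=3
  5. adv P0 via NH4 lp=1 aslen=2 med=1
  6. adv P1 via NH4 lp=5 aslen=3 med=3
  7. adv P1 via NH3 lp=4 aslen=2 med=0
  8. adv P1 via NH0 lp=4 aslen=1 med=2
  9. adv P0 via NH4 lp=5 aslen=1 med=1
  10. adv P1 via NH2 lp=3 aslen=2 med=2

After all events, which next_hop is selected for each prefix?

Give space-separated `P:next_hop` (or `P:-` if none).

Answer: P0:NH4 P1:NH4

Derivation:
Op 1: best P0=- P1=NH3
Op 2: best P0=NH4 P1=NH3
Op 3: best P0=NH1 P1=NH3
Op 4: best P0=NH2 P1=NH3
Op 5: best P0=NH2 P1=NH3
Op 6: best P0=NH2 P1=NH4
Op 7: best P0=NH2 P1=NH4
Op 8: best P0=NH2 P1=NH4
Op 9: best P0=NH4 P1=NH4
Op 10: best P0=NH4 P1=NH4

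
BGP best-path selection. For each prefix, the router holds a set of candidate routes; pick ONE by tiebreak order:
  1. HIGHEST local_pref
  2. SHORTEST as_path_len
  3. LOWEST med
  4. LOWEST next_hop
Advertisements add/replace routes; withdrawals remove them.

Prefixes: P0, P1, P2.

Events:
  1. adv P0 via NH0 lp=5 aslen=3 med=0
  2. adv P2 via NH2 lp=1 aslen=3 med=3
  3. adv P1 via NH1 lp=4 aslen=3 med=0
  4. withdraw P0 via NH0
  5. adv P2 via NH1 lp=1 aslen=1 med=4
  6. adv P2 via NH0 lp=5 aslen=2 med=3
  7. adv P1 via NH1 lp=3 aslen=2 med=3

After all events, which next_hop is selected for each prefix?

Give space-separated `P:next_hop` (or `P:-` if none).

Answer: P0:- P1:NH1 P2:NH0

Derivation:
Op 1: best P0=NH0 P1=- P2=-
Op 2: best P0=NH0 P1=- P2=NH2
Op 3: best P0=NH0 P1=NH1 P2=NH2
Op 4: best P0=- P1=NH1 P2=NH2
Op 5: best P0=- P1=NH1 P2=NH1
Op 6: best P0=- P1=NH1 P2=NH0
Op 7: best P0=- P1=NH1 P2=NH0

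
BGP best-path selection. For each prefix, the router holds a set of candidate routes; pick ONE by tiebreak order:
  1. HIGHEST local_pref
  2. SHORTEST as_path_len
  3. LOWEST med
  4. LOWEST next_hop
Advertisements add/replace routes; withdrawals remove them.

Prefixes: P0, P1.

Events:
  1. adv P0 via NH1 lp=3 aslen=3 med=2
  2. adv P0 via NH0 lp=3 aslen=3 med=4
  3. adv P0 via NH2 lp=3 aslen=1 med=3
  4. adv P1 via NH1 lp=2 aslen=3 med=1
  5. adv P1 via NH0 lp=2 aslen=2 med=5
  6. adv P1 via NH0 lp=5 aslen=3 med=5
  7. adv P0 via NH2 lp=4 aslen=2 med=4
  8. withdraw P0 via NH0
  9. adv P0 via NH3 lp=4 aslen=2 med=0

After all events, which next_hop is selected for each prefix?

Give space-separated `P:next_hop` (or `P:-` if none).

Op 1: best P0=NH1 P1=-
Op 2: best P0=NH1 P1=-
Op 3: best P0=NH2 P1=-
Op 4: best P0=NH2 P1=NH1
Op 5: best P0=NH2 P1=NH0
Op 6: best P0=NH2 P1=NH0
Op 7: best P0=NH2 P1=NH0
Op 8: best P0=NH2 P1=NH0
Op 9: best P0=NH3 P1=NH0

Answer: P0:NH3 P1:NH0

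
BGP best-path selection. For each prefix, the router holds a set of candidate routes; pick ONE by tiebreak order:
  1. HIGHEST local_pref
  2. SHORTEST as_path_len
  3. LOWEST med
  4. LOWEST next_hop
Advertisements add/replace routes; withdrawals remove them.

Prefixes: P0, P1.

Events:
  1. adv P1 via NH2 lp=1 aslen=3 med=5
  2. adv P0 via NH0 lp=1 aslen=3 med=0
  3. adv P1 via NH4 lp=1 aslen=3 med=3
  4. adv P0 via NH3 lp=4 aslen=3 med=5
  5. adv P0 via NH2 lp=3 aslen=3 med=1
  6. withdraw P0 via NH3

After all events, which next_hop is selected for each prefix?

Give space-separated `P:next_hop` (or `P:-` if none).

Op 1: best P0=- P1=NH2
Op 2: best P0=NH0 P1=NH2
Op 3: best P0=NH0 P1=NH4
Op 4: best P0=NH3 P1=NH4
Op 5: best P0=NH3 P1=NH4
Op 6: best P0=NH2 P1=NH4

Answer: P0:NH2 P1:NH4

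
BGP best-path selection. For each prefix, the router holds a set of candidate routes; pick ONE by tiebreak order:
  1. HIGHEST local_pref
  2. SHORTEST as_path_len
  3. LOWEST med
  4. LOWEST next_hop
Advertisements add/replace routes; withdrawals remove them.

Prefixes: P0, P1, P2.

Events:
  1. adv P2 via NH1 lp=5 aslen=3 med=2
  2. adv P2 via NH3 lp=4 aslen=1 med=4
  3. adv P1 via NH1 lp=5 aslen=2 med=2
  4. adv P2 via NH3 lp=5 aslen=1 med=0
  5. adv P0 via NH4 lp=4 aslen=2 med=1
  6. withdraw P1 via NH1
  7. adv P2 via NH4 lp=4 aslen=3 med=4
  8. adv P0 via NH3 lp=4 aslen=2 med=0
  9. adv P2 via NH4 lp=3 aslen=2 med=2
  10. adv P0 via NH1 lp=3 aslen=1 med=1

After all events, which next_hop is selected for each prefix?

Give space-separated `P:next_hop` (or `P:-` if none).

Answer: P0:NH3 P1:- P2:NH3

Derivation:
Op 1: best P0=- P1=- P2=NH1
Op 2: best P0=- P1=- P2=NH1
Op 3: best P0=- P1=NH1 P2=NH1
Op 4: best P0=- P1=NH1 P2=NH3
Op 5: best P0=NH4 P1=NH1 P2=NH3
Op 6: best P0=NH4 P1=- P2=NH3
Op 7: best P0=NH4 P1=- P2=NH3
Op 8: best P0=NH3 P1=- P2=NH3
Op 9: best P0=NH3 P1=- P2=NH3
Op 10: best P0=NH3 P1=- P2=NH3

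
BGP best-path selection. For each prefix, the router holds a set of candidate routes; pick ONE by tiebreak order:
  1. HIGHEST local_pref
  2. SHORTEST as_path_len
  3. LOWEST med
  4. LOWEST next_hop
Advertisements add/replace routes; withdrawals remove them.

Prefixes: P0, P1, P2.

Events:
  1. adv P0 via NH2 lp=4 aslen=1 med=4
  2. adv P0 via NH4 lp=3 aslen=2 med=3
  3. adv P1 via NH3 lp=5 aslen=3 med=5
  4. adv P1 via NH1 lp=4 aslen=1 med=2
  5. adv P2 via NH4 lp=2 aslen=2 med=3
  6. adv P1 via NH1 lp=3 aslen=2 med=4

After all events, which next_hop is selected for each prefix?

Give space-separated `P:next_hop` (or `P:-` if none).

Op 1: best P0=NH2 P1=- P2=-
Op 2: best P0=NH2 P1=- P2=-
Op 3: best P0=NH2 P1=NH3 P2=-
Op 4: best P0=NH2 P1=NH3 P2=-
Op 5: best P0=NH2 P1=NH3 P2=NH4
Op 6: best P0=NH2 P1=NH3 P2=NH4

Answer: P0:NH2 P1:NH3 P2:NH4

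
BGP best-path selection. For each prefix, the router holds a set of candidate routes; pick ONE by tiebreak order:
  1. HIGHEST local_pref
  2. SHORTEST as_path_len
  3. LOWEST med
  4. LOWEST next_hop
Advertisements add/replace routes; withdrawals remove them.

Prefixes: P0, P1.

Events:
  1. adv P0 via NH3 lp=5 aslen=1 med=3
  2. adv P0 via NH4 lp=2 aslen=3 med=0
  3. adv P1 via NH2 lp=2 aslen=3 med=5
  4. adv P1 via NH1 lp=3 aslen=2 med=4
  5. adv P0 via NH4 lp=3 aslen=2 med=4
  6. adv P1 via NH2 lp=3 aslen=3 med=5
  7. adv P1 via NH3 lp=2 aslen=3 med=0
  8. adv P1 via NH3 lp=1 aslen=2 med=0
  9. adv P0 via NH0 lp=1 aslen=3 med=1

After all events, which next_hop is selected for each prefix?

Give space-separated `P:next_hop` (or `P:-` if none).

Answer: P0:NH3 P1:NH1

Derivation:
Op 1: best P0=NH3 P1=-
Op 2: best P0=NH3 P1=-
Op 3: best P0=NH3 P1=NH2
Op 4: best P0=NH3 P1=NH1
Op 5: best P0=NH3 P1=NH1
Op 6: best P0=NH3 P1=NH1
Op 7: best P0=NH3 P1=NH1
Op 8: best P0=NH3 P1=NH1
Op 9: best P0=NH3 P1=NH1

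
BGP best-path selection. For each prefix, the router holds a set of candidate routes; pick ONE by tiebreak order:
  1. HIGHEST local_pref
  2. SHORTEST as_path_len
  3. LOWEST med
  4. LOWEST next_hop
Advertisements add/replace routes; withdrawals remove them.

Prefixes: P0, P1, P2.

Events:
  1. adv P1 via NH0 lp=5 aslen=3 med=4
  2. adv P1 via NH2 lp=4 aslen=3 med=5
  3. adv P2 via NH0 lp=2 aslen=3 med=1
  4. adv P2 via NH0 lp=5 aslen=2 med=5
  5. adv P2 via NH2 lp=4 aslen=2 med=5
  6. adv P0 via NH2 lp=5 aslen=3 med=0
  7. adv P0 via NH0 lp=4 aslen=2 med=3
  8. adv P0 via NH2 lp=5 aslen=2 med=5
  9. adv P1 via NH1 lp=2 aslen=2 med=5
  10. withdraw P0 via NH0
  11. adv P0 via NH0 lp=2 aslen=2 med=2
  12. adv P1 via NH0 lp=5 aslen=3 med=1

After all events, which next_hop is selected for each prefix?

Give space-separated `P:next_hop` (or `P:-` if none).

Answer: P0:NH2 P1:NH0 P2:NH0

Derivation:
Op 1: best P0=- P1=NH0 P2=-
Op 2: best P0=- P1=NH0 P2=-
Op 3: best P0=- P1=NH0 P2=NH0
Op 4: best P0=- P1=NH0 P2=NH0
Op 5: best P0=- P1=NH0 P2=NH0
Op 6: best P0=NH2 P1=NH0 P2=NH0
Op 7: best P0=NH2 P1=NH0 P2=NH0
Op 8: best P0=NH2 P1=NH0 P2=NH0
Op 9: best P0=NH2 P1=NH0 P2=NH0
Op 10: best P0=NH2 P1=NH0 P2=NH0
Op 11: best P0=NH2 P1=NH0 P2=NH0
Op 12: best P0=NH2 P1=NH0 P2=NH0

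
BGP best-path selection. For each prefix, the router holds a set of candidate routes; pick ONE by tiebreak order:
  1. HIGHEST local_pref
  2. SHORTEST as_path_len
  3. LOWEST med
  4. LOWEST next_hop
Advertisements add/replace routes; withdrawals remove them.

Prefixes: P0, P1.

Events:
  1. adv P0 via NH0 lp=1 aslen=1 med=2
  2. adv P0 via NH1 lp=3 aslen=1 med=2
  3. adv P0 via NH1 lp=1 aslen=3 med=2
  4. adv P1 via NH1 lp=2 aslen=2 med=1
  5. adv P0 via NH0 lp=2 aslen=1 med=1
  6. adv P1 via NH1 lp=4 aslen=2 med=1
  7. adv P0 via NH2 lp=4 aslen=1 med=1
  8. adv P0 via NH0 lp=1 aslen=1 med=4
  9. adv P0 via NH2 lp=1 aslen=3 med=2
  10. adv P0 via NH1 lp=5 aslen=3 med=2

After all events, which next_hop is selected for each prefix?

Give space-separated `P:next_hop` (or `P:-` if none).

Op 1: best P0=NH0 P1=-
Op 2: best P0=NH1 P1=-
Op 3: best P0=NH0 P1=-
Op 4: best P0=NH0 P1=NH1
Op 5: best P0=NH0 P1=NH1
Op 6: best P0=NH0 P1=NH1
Op 7: best P0=NH2 P1=NH1
Op 8: best P0=NH2 P1=NH1
Op 9: best P0=NH0 P1=NH1
Op 10: best P0=NH1 P1=NH1

Answer: P0:NH1 P1:NH1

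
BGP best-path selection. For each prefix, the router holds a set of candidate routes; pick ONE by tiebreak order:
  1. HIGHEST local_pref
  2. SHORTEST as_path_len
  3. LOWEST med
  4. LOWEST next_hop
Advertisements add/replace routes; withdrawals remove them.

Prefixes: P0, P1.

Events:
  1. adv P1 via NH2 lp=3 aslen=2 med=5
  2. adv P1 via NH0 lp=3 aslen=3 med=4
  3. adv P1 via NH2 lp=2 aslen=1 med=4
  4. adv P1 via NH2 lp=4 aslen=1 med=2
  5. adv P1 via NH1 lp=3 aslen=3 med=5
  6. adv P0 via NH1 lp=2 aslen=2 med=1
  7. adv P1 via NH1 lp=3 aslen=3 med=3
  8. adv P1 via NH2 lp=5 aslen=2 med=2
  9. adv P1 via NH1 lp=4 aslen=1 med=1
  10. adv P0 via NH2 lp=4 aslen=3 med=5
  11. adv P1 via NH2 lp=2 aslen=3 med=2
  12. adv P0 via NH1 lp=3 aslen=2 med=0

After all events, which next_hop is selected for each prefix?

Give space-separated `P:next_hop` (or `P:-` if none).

Op 1: best P0=- P1=NH2
Op 2: best P0=- P1=NH2
Op 3: best P0=- P1=NH0
Op 4: best P0=- P1=NH2
Op 5: best P0=- P1=NH2
Op 6: best P0=NH1 P1=NH2
Op 7: best P0=NH1 P1=NH2
Op 8: best P0=NH1 P1=NH2
Op 9: best P0=NH1 P1=NH2
Op 10: best P0=NH2 P1=NH2
Op 11: best P0=NH2 P1=NH1
Op 12: best P0=NH2 P1=NH1

Answer: P0:NH2 P1:NH1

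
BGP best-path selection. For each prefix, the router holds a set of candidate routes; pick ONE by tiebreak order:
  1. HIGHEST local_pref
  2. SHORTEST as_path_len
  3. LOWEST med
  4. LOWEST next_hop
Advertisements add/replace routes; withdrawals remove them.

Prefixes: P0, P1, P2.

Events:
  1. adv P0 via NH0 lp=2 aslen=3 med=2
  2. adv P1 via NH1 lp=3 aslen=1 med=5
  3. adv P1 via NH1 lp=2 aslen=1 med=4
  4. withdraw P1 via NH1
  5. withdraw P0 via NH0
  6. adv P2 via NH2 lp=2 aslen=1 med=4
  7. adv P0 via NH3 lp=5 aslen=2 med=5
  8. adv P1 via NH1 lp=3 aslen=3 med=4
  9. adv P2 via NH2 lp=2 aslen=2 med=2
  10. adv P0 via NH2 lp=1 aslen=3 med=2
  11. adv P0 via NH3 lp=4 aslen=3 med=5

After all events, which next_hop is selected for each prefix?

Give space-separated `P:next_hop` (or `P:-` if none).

Answer: P0:NH3 P1:NH1 P2:NH2

Derivation:
Op 1: best P0=NH0 P1=- P2=-
Op 2: best P0=NH0 P1=NH1 P2=-
Op 3: best P0=NH0 P1=NH1 P2=-
Op 4: best P0=NH0 P1=- P2=-
Op 5: best P0=- P1=- P2=-
Op 6: best P0=- P1=- P2=NH2
Op 7: best P0=NH3 P1=- P2=NH2
Op 8: best P0=NH3 P1=NH1 P2=NH2
Op 9: best P0=NH3 P1=NH1 P2=NH2
Op 10: best P0=NH3 P1=NH1 P2=NH2
Op 11: best P0=NH3 P1=NH1 P2=NH2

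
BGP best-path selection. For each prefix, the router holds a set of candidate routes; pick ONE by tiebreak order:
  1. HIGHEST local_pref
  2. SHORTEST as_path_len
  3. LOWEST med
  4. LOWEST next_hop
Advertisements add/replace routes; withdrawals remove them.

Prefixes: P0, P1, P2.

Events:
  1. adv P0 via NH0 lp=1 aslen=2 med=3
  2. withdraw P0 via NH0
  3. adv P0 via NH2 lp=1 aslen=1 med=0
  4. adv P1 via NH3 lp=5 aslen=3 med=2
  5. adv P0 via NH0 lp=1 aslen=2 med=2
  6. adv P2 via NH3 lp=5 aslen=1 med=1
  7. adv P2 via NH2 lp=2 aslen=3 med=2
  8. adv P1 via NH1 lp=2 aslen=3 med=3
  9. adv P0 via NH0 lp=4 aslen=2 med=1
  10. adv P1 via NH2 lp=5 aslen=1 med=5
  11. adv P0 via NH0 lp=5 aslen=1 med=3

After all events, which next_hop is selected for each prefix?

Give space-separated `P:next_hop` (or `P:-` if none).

Answer: P0:NH0 P1:NH2 P2:NH3

Derivation:
Op 1: best P0=NH0 P1=- P2=-
Op 2: best P0=- P1=- P2=-
Op 3: best P0=NH2 P1=- P2=-
Op 4: best P0=NH2 P1=NH3 P2=-
Op 5: best P0=NH2 P1=NH3 P2=-
Op 6: best P0=NH2 P1=NH3 P2=NH3
Op 7: best P0=NH2 P1=NH3 P2=NH3
Op 8: best P0=NH2 P1=NH3 P2=NH3
Op 9: best P0=NH0 P1=NH3 P2=NH3
Op 10: best P0=NH0 P1=NH2 P2=NH3
Op 11: best P0=NH0 P1=NH2 P2=NH3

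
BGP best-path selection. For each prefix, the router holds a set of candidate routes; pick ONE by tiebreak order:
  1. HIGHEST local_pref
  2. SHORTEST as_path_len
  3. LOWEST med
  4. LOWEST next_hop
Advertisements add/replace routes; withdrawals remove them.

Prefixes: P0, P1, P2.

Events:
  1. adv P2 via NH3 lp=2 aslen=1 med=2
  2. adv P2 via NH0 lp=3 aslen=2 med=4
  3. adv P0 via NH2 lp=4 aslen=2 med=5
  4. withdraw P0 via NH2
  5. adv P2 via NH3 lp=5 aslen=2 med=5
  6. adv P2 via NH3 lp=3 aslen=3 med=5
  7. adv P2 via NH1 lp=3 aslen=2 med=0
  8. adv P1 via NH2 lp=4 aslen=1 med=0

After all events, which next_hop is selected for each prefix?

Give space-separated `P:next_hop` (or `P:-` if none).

Op 1: best P0=- P1=- P2=NH3
Op 2: best P0=- P1=- P2=NH0
Op 3: best P0=NH2 P1=- P2=NH0
Op 4: best P0=- P1=- P2=NH0
Op 5: best P0=- P1=- P2=NH3
Op 6: best P0=- P1=- P2=NH0
Op 7: best P0=- P1=- P2=NH1
Op 8: best P0=- P1=NH2 P2=NH1

Answer: P0:- P1:NH2 P2:NH1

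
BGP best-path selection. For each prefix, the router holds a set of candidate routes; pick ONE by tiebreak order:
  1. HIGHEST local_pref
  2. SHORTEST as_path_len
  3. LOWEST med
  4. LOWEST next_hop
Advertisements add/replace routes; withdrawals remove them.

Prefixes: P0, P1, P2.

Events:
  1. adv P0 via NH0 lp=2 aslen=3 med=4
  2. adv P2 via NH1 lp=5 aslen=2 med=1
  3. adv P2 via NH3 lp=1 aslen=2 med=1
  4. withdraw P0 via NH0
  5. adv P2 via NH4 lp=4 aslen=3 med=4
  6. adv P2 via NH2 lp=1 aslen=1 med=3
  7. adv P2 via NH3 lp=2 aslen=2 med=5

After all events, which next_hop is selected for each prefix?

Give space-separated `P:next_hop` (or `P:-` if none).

Op 1: best P0=NH0 P1=- P2=-
Op 2: best P0=NH0 P1=- P2=NH1
Op 3: best P0=NH0 P1=- P2=NH1
Op 4: best P0=- P1=- P2=NH1
Op 5: best P0=- P1=- P2=NH1
Op 6: best P0=- P1=- P2=NH1
Op 7: best P0=- P1=- P2=NH1

Answer: P0:- P1:- P2:NH1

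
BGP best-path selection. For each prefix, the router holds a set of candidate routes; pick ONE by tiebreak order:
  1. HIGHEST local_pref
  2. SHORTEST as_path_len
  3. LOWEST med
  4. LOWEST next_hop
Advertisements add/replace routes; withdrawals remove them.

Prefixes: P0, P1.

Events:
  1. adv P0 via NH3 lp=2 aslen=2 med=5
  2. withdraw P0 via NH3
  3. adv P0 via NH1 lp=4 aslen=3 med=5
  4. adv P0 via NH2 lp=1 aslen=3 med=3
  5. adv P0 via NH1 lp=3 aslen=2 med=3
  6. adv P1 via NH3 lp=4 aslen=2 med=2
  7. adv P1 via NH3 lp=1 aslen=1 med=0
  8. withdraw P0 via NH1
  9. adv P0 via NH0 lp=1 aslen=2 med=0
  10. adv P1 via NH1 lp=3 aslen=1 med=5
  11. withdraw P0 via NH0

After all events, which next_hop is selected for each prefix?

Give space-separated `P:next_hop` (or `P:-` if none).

Op 1: best P0=NH3 P1=-
Op 2: best P0=- P1=-
Op 3: best P0=NH1 P1=-
Op 4: best P0=NH1 P1=-
Op 5: best P0=NH1 P1=-
Op 6: best P0=NH1 P1=NH3
Op 7: best P0=NH1 P1=NH3
Op 8: best P0=NH2 P1=NH3
Op 9: best P0=NH0 P1=NH3
Op 10: best P0=NH0 P1=NH1
Op 11: best P0=NH2 P1=NH1

Answer: P0:NH2 P1:NH1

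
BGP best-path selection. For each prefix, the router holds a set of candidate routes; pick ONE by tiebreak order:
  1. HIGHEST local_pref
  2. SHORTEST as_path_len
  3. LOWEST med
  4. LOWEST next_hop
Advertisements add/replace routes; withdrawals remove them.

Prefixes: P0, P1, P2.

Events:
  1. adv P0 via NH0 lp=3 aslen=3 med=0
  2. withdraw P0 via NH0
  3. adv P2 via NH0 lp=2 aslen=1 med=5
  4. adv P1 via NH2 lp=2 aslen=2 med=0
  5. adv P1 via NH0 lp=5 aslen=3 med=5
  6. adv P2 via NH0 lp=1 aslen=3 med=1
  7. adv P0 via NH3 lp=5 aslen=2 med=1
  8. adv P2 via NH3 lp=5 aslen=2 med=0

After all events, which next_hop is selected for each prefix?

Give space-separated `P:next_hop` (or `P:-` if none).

Answer: P0:NH3 P1:NH0 P2:NH3

Derivation:
Op 1: best P0=NH0 P1=- P2=-
Op 2: best P0=- P1=- P2=-
Op 3: best P0=- P1=- P2=NH0
Op 4: best P0=- P1=NH2 P2=NH0
Op 5: best P0=- P1=NH0 P2=NH0
Op 6: best P0=- P1=NH0 P2=NH0
Op 7: best P0=NH3 P1=NH0 P2=NH0
Op 8: best P0=NH3 P1=NH0 P2=NH3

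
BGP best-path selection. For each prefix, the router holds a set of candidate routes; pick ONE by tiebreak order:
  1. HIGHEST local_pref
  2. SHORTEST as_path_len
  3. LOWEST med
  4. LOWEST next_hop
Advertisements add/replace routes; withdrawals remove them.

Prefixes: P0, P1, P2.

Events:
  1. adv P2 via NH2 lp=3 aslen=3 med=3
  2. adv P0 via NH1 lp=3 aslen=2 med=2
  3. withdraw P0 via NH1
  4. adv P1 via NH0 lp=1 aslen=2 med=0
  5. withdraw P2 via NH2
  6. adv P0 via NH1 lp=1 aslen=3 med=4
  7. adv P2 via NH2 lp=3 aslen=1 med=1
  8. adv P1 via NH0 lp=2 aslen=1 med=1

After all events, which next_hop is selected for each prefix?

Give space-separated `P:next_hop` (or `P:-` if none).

Op 1: best P0=- P1=- P2=NH2
Op 2: best P0=NH1 P1=- P2=NH2
Op 3: best P0=- P1=- P2=NH2
Op 4: best P0=- P1=NH0 P2=NH2
Op 5: best P0=- P1=NH0 P2=-
Op 6: best P0=NH1 P1=NH0 P2=-
Op 7: best P0=NH1 P1=NH0 P2=NH2
Op 8: best P0=NH1 P1=NH0 P2=NH2

Answer: P0:NH1 P1:NH0 P2:NH2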